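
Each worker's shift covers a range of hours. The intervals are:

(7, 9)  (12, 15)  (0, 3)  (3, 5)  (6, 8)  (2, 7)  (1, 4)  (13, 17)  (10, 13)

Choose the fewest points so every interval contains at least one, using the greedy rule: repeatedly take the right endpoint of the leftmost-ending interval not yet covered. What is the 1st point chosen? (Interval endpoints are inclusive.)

3

Sorted: [0,3] [1,4] [3,5] [2,7] [6,8] [7,9] [10,13] [12,15] [13,17]
{[0,3],[1,4],[3,5],[2,7]} hit by 3; {[6,8],[7,9]} hit by 8; {[10,13],[12,15],[13,17]} hit by 13.
Points: 3, 8, 13 (3 total).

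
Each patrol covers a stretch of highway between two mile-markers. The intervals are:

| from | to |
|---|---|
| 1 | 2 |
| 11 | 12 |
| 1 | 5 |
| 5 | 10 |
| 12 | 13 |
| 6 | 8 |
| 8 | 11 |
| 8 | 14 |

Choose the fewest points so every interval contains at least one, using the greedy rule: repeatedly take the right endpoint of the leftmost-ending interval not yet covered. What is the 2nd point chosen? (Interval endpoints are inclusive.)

8

Sorted: [1,2] [1,5] [6,8] [5,10] [8,11] [11,12] [12,13] [8,14]
{[1,2],[1,5]} hit by 2; {[6,8],[5,10],[8,11]} hit by 8; {[11,12],[12,13],[8,14]} hit by 12.
Points: 2, 8, 12 (3 total).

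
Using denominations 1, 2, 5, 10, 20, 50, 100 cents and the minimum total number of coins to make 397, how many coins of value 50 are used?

1

Greedy: take as many of the largest coin as possible, then repeat with the remainder.
397 = 3×100 + 1×50 + 2×20 + 1×5 + 1×2
Count of 50: 1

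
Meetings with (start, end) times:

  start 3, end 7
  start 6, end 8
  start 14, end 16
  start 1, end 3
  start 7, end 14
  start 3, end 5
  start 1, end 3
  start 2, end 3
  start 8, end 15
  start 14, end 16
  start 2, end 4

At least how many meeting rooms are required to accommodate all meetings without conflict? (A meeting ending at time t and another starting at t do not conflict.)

Count concurrent intervals with a sweep; the peak is the room count.
Events (time:±→running): 1:+→1 1:+→2 2:+→3 2:+→4 … peak 4.

4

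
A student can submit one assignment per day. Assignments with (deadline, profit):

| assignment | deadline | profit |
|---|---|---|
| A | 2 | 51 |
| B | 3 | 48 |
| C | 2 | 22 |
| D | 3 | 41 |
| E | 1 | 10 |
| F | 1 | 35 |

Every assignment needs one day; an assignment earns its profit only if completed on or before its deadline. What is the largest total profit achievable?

140

By profit: A(d2,51), B(d3,48), D(d3,41), F(d1,35), C(d2,22), E(d1,10)
A→slot 2; B→slot 3; D→slot 1; F skipped; C skipped; E skipped.
Profit = 41 + 51 + 48 = 140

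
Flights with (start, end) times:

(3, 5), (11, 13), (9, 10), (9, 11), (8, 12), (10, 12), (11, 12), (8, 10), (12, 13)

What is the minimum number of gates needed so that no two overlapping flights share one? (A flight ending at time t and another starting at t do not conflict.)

Events (time:±→running): 3:+→1 5:-→0 8:+→1 8:+→2 9:+→3 9:+→4 … peak 4.

4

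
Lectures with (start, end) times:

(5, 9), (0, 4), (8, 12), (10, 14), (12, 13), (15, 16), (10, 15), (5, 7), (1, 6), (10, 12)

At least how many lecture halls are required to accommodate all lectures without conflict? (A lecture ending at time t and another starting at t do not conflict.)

4

Events (time:±→running): 0:+→1 1:+→2 4:-→1 5:+→2 5:+→3 6:-→2 7:-→1 8:+→2 9:-→1 10:+→2 10:+→3 10:+→4 … peak 4.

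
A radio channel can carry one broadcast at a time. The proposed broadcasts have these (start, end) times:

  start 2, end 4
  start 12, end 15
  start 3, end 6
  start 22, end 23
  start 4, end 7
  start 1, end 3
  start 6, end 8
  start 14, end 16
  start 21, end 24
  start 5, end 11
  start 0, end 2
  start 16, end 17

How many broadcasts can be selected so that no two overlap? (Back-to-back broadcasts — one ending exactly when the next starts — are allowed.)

Greedy by earliest finish: after sorting by end time, pick each interval compatible with the last pick.
Sorted by end: (0,2)  (1,3)  (2,4)  (3,6)  (4,7)  (6,8)  (5,11)  (12,15)  (14,16)  (16,17)  (22,23)  (21,24)
take (0,2); take (2,4); take (4,7); take (12,15); skip (14,16); take (16,17); take (22,23); skip (21,24).
Selected 6 broadcasts.

6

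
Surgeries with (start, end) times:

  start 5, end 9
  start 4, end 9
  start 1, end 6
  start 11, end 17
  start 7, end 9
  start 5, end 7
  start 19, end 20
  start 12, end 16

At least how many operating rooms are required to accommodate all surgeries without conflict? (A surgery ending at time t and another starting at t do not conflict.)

4

Events (time:±→running): 1:+→1 4:+→2 5:+→3 5:+→4 … peak 4.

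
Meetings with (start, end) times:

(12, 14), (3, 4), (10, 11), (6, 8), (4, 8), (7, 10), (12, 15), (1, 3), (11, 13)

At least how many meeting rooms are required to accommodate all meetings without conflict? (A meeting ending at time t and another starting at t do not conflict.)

starts: [1, 3, 4, 6, 7, 10, 11, 12, 12]
ends:   [3, 4, 8, 8, 10, 11, 13, 14, 15]
s1→1 e3→0 s3→1 e4→0 s4→1 s6→2 s7→3  — peak 3.

3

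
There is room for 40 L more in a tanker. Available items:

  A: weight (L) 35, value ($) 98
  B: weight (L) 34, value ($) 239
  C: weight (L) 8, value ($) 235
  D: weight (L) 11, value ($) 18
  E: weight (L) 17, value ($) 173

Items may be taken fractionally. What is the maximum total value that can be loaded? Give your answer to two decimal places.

Order: C (235/8=29.38) > E (173/17=10.18) > B (239/34=7.03) > A (98/35=2.80) > D (18/11=1.64)
Fill: take C (8 @ 235) → take E (17 @ 173) → take 15/34 of B → 105.44; 40/40 used.
Total value = 513.44

513.44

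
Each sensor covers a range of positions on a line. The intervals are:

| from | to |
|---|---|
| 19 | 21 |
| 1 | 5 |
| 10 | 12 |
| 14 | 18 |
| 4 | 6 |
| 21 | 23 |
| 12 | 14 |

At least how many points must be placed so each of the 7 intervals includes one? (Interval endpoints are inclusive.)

4

Sorted: [1,5] [4,6] [10,12] [12,14] [14,18] [19,21] [21,23]
{[1,5],[4,6]} hit by 5; {[10,12],[12,14]} hit by 12; {[14,18]} hit by 18; {[19,21],[21,23]} hit by 21.
Points: 5, 12, 18, 21 (4 total).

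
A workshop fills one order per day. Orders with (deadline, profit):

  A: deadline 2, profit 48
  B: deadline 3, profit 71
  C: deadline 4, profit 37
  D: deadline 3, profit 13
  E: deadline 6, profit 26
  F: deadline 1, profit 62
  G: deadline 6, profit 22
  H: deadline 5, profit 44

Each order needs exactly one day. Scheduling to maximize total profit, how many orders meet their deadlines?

Take jobs in profit order; each goes to the latest open slot no later than its deadline.
Profit order: B=71 F=62 A=48 H=44 C=37 E=26 G=22 D=13
Assign: B→slot 3, F→slot 1, A→slot 2, H→slot 5, C→slot 4, E→slot 6, G skipped, D skipped.
Slots: [1:F] [2:A] [3:B] [4:C] [5:H] [6:E]
6 of 8 scheduled.

6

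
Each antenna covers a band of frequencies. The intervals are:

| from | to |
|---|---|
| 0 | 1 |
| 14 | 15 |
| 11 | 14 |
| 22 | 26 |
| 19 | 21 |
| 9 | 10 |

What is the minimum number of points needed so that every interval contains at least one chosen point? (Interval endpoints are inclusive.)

5

Sort by right endpoint; whenever an interval is uncovered, place a point at its right end.
Sorted: [0,1] [9,10] [11,14] [14,15] [19,21] [22,26]
{[0,1]} hit by 1; {[9,10]} hit by 10; {[11,14],[14,15]} hit by 14; {[19,21]} hit by 21; {[22,26]} hit by 26.
Points: 1, 10, 14, 21, 26 (5 total).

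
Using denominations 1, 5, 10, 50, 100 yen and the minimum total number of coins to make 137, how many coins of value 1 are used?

137 = 1×100 + 3×10 + 1×5 + 2×1
Count of 1: 2

2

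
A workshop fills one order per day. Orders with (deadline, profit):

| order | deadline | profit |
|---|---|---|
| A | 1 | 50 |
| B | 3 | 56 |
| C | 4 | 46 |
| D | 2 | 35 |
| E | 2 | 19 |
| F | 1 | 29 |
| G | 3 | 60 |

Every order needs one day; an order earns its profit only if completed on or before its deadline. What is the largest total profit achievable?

Take jobs in profit order; each goes to the latest open slot no later than its deadline.
Profit order: G=60 B=56 A=50 C=46 D=35 F=29 E=19
Assign: G→slot 3, B→slot 2, A→slot 1, C→slot 4, D skipped, F skipped, E skipped.
Slots: [1:A] [2:B] [3:G] [4:C]
Profit = 50 + 56 + 60 + 46 = 212

212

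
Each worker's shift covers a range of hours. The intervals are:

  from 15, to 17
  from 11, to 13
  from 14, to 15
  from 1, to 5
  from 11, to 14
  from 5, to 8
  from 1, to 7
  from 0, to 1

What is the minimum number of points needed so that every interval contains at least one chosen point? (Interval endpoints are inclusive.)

Sorted: [0,1] [1,5] [1,7] [5,8] [11,13] [11,14] [14,15] [15,17]
{[0,1],[1,5],[1,7]} hit by 1; {[5,8]} hit by 8; {[11,13],[11,14]} hit by 13; {[14,15],[15,17]} hit by 15.
Points: 1, 8, 13, 15 (4 total).

4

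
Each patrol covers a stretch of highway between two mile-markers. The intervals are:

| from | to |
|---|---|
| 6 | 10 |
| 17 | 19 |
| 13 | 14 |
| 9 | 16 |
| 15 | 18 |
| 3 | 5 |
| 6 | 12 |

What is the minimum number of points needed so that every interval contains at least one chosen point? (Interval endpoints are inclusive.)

Sort by right endpoint; whenever an interval is uncovered, place a point at its right end.
Sorted: [3,5] [6,10] [6,12] [13,14] [9,16] [15,18] [17,19]
{[3,5]} hit by 5; {[6,10],[6,12]} hit by 10; {[13,14],[9,16]} hit by 14; {[15,18],[17,19]} hit by 18.
Points: 5, 10, 14, 18 (4 total).

4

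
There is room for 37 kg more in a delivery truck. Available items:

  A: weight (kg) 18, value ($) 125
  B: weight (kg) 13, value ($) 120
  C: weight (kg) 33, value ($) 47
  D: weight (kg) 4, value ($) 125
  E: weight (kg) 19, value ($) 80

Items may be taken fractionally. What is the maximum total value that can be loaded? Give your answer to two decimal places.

Sort by value per unit weight and fill in that order.
Order: D (125/4=31.25) > B (120/13=9.23) > A (125/18=6.94) > E (80/19=4.21) > C (47/33=1.42)
Fill: take D (4 @ 125) → take B (13 @ 120) → take A (18 @ 125) → take 2/19 of E → 8.42; 37/37 used.
Total value = 378.42

378.42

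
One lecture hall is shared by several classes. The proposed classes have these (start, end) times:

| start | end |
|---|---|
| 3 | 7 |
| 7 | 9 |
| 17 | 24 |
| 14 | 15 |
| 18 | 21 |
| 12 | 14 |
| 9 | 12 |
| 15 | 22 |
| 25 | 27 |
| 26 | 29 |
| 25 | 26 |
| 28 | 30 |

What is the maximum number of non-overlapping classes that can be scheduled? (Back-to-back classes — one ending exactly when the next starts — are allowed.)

Sort by end time and greedily take each interval whose start is ≥ the last chosen end.
Sorted by end: (3,7)  (7,9)  (9,12)  (12,14)  (14,15)  (18,21)  (15,22)  (17,24)  (25,26)  (25,27)  (26,29)  (28,30)
take (3,7); take (7,9); take (9,12); take (12,14); take (14,15); take (18,21); skip (15,22); take (25,26); take (26,29).
Selected 8 classes.

8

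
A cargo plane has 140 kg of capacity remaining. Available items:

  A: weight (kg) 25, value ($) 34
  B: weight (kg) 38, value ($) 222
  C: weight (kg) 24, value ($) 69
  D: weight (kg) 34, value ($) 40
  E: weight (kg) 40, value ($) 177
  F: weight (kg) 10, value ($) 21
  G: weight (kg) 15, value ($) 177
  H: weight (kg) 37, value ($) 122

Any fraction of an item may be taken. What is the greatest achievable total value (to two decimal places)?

Sort by value per unit weight and fill in that order.
Ratios (sorted): G 11.80, B 5.84, E 4.42, H 3.30, C 2.88, F 2.10, A 1.36, D 1.18
take G (15 @ 177); take B (38 @ 222); take E (40 @ 177); take H (37 @ 122); take 10/24 of C → 28.75. Capacity used 140/140.
Total value = 726.75

726.75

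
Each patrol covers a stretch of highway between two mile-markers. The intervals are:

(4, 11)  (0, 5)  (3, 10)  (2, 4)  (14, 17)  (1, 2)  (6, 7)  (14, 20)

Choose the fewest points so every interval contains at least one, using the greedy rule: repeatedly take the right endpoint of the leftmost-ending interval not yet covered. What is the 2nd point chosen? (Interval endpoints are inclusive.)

7

Sort by right endpoint; whenever an interval is uncovered, place a point at its right end.
Sorted: [1,2] [2,4] [0,5] [6,7] [3,10] [4,11] [14,17] [14,20]
{[1,2],[2,4],[0,5]} hit by 2; {[6,7],[3,10],[4,11]} hit by 7; {[14,17],[14,20]} hit by 17.
Points: 2, 7, 17 (3 total).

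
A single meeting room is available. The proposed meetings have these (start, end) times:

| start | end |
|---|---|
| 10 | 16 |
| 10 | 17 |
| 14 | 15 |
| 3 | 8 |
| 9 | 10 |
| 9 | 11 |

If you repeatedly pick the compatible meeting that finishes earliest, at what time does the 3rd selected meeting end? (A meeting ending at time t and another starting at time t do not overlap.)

15

Sort by end time and greedily take each interval whose start is ≥ the last chosen end.
Sorted by end: (3,8)  (9,10)  (9,11)  (14,15)  (10,16)  (10,17)
take (3,8); take (9,10); skip (9,11); take (14,15); skip (10,16).
Selected: (3,8) (9,10) (14,15)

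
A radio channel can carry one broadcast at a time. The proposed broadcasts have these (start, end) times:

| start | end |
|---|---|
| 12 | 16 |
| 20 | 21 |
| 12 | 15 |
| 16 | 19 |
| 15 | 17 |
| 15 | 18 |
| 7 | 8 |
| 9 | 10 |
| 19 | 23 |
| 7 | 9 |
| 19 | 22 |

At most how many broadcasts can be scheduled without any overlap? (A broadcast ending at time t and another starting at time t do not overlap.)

Order by finish time; keep every interval that doesn't clash with the previous kept one.
Sorted by end: (7,8)  (7,9)  (9,10)  (12,15)  (12,16)  (15,17)  (15,18)  (16,19)  (20,21)  (19,22)  (19,23)
take (7,8); take (9,10); take (12,15); take (15,17); skip (15,18); take (20,21).
Selected 5 broadcasts.

5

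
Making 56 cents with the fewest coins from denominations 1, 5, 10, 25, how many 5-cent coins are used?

Greedy: take as many of the largest coin as possible, then repeat with the remainder.
56 = 2×25 + 1×5 + 1×1
Count of 5: 1

1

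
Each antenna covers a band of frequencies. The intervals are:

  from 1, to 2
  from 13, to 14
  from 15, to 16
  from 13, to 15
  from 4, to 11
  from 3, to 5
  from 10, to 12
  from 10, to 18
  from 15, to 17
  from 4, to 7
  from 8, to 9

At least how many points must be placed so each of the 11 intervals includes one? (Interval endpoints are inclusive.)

6

Sort by right endpoint; whenever an interval is uncovered, place a point at its right end.
By right end: [1,2]  [3,5]  [4,7]  [8,9]  [4,11]  [10,12]  [13,14]  [13,15]  [15,16]  [15,17]  [10,18]
[1,2] uncovered → point at 2; [3,5] uncovered → point at 5; [8,9] uncovered → point at 9; [10,12] uncovered → point at 12; [13,14] uncovered → point at 14; [15,16] uncovered → point at 16.
Points: 2, 5, 9, 12, 14, 16 (6 total).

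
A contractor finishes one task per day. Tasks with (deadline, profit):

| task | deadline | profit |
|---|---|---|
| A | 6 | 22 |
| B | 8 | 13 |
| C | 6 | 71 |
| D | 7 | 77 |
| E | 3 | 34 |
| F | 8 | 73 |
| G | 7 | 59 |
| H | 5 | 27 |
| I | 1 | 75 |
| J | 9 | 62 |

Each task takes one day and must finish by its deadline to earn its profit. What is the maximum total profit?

500

Profit order: D=77 I=75 F=73 C=71 J=62 G=59 E=34 H=27 A=22 B=13
Assign: D→slot 7, I→slot 1, F→slot 8, C→slot 6, J→slot 9, G→slot 5, E→slot 3, H→slot 4, A→slot 2, B skipped.
Slots: [1:I] [2:A] [3:E] [4:H] [5:G] [6:C] [7:D] [8:F] [9:J]
Profit = 75 + 22 + 34 + 27 + 59 + 71 + 77 + 73 + 62 = 500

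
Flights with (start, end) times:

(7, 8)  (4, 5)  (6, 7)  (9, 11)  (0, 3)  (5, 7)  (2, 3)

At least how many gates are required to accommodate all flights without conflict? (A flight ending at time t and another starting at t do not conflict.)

2

The answer is the maximum number of intervals overlapping at any instant.
Events (time:±→running): 0:+→1 2:+→2 … peak 2.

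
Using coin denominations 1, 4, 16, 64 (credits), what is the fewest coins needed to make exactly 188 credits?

8

Greedy: take as many of the largest coin as possible, then repeat with the remainder.
188 = 2×64 + 3×16 + 3×4
Total coins = 2 + 3 + 3 = 8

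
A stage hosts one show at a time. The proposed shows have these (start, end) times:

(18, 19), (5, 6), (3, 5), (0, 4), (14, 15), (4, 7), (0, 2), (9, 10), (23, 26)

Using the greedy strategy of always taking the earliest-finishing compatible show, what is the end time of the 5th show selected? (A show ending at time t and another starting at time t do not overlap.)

Greedy by earliest finish: after sorting by end time, pick each interval compatible with the last pick.
By end time: (0,2), (0,4), (3,5), (5,6), (4,7), (9,10), (14,15), (18,19), (23,26).
Pick (0,2); next start ≥ 2 → (3,5); next start ≥ 5 → (5,6); next start ≥ 6 → (9,10); next start ≥ 10 → (14,15); next start ≥ 15 → (18,19); next start ≥ 19 → (23,26).
Selected: (0,2) (3,5) (5,6) (9,10) (14,15) (18,19) (23,26)

15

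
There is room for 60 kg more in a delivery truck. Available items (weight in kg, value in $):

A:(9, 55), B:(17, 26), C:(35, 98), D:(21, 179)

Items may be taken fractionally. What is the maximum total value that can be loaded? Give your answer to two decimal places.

318.00

Order: D (179/21=8.52) > A (55/9=6.11) > C (98/35=2.80) > B (26/17=1.53)
Fill: take D (21 @ 179) → take A (9 @ 55) → take 30/35 of C → 84.00; 60/60 used.
Total value = 318.00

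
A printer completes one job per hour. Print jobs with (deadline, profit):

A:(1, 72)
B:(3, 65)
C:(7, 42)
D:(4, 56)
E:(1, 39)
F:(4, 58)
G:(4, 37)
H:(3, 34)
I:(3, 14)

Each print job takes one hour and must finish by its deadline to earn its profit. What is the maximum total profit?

293

By profit: A(d1,72), B(d3,65), F(d4,58), D(d4,56), C(d7,42), E(d1,39), G(d4,37), H(d3,34), I(d3,14)
A→slot 1; B→slot 3; F→slot 4; D→slot 2; C→slot 7; E skipped; G skipped; H skipped; I skipped.
Profit = 72 + 56 + 65 + 58 + 42 = 293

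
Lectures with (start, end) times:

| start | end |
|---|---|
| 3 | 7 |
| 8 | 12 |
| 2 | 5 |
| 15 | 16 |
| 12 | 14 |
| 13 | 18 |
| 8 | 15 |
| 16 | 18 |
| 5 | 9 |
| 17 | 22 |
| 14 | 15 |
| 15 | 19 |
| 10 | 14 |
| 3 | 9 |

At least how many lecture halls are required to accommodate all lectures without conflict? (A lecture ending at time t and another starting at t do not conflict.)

4

starts: [2, 3, 3, 5, 8, 8, 10, 12, 13, 14, 15, 15, 16, 17]
ends:   [5, 7, 9, 9, 12, 14, 14, 15, 15, 16, 18, 18, 19, 22]
s2→1 s3→2 s3→3 e5→2 s5→3 e7→2 s8→3 s8→4  — peak 4.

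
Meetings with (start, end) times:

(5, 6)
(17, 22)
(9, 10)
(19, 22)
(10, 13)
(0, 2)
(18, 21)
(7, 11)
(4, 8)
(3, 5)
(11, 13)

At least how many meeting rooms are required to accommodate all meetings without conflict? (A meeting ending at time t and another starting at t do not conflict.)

Count concurrent intervals with a sweep; the peak is the room count.
Events (time:±→running): 0:+→1 2:-→0 3:+→1 4:+→2 5:-→1 5:+→2 6:-→1 7:+→2 8:-→1 9:+→2 10:-→1 10:+→2 11:-→1 11:+→2 13:-→1 13:-→0 17:+→1 18:+→2 19:+→3 … peak 3.

3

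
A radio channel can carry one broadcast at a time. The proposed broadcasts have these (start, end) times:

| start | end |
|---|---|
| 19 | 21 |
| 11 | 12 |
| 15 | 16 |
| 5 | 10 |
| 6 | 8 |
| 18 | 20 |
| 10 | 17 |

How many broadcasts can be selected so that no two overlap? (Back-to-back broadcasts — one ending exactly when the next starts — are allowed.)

4

Order by finish time; keep every interval that doesn't clash with the previous kept one.
By end time: (6,8), (5,10), (11,12), (15,16), (10,17), (18,20), (19,21).
Pick (6,8); next start ≥ 8 → (11,12); next start ≥ 12 → (15,16); next start ≥ 16 → (18,20).
Selected 4 broadcasts.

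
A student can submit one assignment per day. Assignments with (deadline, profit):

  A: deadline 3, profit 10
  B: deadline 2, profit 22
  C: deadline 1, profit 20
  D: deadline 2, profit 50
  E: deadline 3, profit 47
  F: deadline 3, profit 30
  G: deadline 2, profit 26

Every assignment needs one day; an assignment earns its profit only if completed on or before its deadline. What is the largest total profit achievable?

Sort by profit descending; place each in the latest free slot ≤ its deadline.
By profit: D(d2,50), E(d3,47), F(d3,30), G(d2,26), B(d2,22), C(d1,20), A(d3,10)
D→slot 2; E→slot 3; F→slot 1; G skipped; B skipped; C skipped; A skipped.
Profit = 30 + 50 + 47 = 127

127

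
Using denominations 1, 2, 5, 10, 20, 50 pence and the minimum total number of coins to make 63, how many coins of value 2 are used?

1

Use the largest denomination that fits, subtract, and repeat.
63 = 1×50 + 1×10 + 1×2 + 1×1
Count of 2: 1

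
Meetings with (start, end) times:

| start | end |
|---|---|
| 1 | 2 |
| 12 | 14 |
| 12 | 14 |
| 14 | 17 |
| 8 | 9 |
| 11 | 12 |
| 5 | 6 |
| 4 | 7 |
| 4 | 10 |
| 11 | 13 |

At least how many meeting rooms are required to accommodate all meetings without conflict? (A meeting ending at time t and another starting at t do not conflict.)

Events (time:±→running): 1:+→1 2:-→0 4:+→1 4:+→2 5:+→3 … peak 3.

3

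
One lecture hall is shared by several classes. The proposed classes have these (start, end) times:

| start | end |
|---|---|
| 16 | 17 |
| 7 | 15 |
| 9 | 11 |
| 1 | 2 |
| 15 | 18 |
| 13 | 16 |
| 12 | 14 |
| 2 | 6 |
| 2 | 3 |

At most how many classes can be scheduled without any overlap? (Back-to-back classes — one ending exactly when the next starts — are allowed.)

5

Sorted by end: (1,2)  (2,3)  (2,6)  (9,11)  (12,14)  (7,15)  (13,16)  (16,17)  (15,18)
take (1,2); take (2,3); take (9,11); take (12,14); take (16,17).
Selected 5 classes.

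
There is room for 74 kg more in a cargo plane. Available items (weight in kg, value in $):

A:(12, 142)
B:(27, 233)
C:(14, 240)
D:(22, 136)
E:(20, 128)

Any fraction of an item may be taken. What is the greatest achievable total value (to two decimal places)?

749.18

Order: C (240/14=17.14) > A (142/12=11.83) > B (233/27=8.63) > E (128/20=6.40) > D (136/22=6.18)
Fill: take C (14 @ 240) → take A (12 @ 142) → take B (27 @ 233) → take E (20 @ 128) → take 1/22 of D → 6.18; 74/74 used.
Total value = 749.18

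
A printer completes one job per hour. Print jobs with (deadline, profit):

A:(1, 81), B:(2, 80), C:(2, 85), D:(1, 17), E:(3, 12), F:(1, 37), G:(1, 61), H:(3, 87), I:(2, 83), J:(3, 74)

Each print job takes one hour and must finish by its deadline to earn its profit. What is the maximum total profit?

Sort by profit descending; place each in the latest free slot ≤ its deadline.
By profit: H(d3,87), C(d2,85), I(d2,83), A(d1,81), B(d2,80), J(d3,74), G(d1,61), F(d1,37), D(d1,17), E(d3,12)
H→slot 3; C→slot 2; I→slot 1; A skipped; B skipped; J skipped; G skipped; F skipped; D skipped; E skipped.
Profit = 83 + 85 + 87 = 255

255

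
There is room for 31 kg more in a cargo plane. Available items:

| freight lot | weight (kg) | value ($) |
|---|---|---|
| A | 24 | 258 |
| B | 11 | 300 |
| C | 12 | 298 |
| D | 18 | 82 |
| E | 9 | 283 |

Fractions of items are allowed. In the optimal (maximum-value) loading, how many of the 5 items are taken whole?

Order: E (283/9=31.44) > B (300/11=27.27) > C (298/12=24.83) > A (258/24=10.75) > D (82/18=4.56)
Fill: take E (9 @ 283) → take B (11 @ 300) → take 11/12 of C → 273.17; 31/31 used.
2 item(s) taken whole; one partial (take 11/12 of C).

2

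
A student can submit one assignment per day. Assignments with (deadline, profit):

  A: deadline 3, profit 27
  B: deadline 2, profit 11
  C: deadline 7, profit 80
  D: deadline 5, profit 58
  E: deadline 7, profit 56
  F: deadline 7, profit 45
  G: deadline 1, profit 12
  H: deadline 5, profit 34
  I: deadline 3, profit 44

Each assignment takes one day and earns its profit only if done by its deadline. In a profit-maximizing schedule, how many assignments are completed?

Take jobs in profit order; each goes to the latest open slot no later than its deadline.
Profit order: C=80 D=58 E=56 F=45 I=44 H=34 A=27 G=12 B=11
Assign: C→slot 7, D→slot 5, E→slot 6, F→slot 4, I→slot 3, H→slot 2, A→slot 1, G skipped, B skipped.
Slots: [1:A] [2:H] [3:I] [4:F] [5:D] [6:E] [7:C]
7 of 9 scheduled.

7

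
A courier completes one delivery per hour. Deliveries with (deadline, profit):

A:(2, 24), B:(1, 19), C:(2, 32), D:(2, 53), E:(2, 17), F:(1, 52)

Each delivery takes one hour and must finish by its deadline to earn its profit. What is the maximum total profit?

By profit: D(d2,53), F(d1,52), C(d2,32), A(d2,24), B(d1,19), E(d2,17)
D→slot 2; F→slot 1; C skipped; A skipped; B skipped; E skipped.
Profit = 52 + 53 = 105

105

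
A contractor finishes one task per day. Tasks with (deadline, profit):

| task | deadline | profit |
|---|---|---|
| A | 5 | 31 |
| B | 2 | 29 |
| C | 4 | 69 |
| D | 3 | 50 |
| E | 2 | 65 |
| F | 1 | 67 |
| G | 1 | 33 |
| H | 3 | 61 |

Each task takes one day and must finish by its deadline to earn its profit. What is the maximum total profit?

Take jobs in profit order; each goes to the latest open slot no later than its deadline.
Profit order: C=69 F=67 E=65 H=61 D=50 G=33 A=31 B=29
Assign: C→slot 4, F→slot 1, E→slot 2, H→slot 3, D skipped, G skipped, A→slot 5, B skipped.
Slots: [1:F] [2:E] [3:H] [4:C] [5:A]
Profit = 67 + 65 + 61 + 69 + 31 = 293

293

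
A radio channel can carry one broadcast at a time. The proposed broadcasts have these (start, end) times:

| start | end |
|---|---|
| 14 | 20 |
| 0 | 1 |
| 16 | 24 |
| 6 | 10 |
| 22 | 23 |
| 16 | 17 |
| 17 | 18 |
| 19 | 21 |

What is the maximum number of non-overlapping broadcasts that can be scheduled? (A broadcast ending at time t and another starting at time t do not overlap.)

6

Greedy by earliest finish: after sorting by end time, pick each interval compatible with the last pick.
Sorted by end: (0,1)  (6,10)  (16,17)  (17,18)  (14,20)  (19,21)  (22,23)  (16,24)
take (0,1); take (6,10); take (16,17); take (17,18); take (19,21); take (22,23); skip (16,24).
Selected 6 broadcasts.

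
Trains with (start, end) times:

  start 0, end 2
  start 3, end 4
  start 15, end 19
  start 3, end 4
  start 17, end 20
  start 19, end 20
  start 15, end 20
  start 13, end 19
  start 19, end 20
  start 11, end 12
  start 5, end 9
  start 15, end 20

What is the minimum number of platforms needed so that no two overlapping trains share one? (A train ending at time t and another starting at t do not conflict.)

5

Events (time:±→running): 0:+→1 2:-→0 3:+→1 3:+→2 4:-→1 4:-→0 5:+→1 9:-→0 11:+→1 12:-→0 13:+→1 15:+→2 15:+→3 15:+→4 17:+→5 … peak 5.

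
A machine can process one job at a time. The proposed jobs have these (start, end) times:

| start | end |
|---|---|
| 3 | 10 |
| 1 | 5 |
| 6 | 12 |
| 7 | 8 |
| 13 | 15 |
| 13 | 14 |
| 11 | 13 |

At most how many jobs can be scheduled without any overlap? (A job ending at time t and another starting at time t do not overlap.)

Greedy by earliest finish: after sorting by end time, pick each interval compatible with the last pick.
Sorted by end: (1,5)  (7,8)  (3,10)  (6,12)  (11,13)  (13,14)  (13,15)
take (1,5); take (7,8); skip (6,12); take (11,13); take (13,14); skip (13,15).
Selected 4 jobs.

4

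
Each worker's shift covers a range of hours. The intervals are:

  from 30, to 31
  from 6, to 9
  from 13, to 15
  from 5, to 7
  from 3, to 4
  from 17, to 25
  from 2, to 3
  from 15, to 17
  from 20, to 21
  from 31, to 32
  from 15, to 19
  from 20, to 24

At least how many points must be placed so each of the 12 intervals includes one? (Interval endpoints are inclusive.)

5

Sort by right endpoint; whenever an interval is uncovered, place a point at its right end.
Sorted: [2,3] [3,4] [5,7] [6,9] [13,15] [15,17] [15,19] [20,21] [20,24] [17,25] [30,31] [31,32]
{[2,3],[3,4]} hit by 3; {[5,7],[6,9]} hit by 7; {[13,15],[15,17],[15,19]} hit by 15; {[20,21],[20,24],[17,25]} hit by 21; {[30,31],[31,32]} hit by 31.
Points: 3, 7, 15, 21, 31 (5 total).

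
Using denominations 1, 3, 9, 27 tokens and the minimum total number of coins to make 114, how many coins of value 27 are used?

4

Use the largest denomination that fits, subtract, and repeat.
114 − 4×27→6 − 2×3→0
Count of 27: 4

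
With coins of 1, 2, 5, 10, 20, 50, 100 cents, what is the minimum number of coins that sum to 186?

Use the largest denomination that fits, subtract, and repeat.
186 = 1×100 + 1×50 + 1×20 + 1×10 + 1×5 + 1×1
Total coins = 1 + 1 + 1 + 1 + 1 + 1 = 6

6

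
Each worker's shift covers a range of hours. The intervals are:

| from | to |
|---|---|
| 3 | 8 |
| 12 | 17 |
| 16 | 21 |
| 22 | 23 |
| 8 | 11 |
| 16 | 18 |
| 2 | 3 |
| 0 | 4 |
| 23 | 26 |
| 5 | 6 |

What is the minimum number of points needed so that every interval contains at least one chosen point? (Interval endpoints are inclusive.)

5

Sort by right endpoint; whenever an interval is uncovered, place a point at its right end.
Sorted: [2,3] [0,4] [5,6] [3,8] [8,11] [12,17] [16,18] [16,21] [22,23] [23,26]
{[2,3],[0,4]} hit by 3; {[5,6],[3,8]} hit by 6; {[8,11]} hit by 11; {[12,17],[16,18],[16,21]} hit by 17; {[22,23],[23,26]} hit by 23.
Points: 3, 6, 11, 17, 23 (5 total).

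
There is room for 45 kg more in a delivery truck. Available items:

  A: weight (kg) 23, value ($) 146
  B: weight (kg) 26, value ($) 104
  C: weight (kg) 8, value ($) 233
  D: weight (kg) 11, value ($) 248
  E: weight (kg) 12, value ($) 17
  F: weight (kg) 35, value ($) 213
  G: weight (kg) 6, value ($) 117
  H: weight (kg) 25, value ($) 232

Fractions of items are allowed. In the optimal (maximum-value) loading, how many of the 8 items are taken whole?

3

Ratios (sorted): C 29.12, D 22.55, G 19.50, H 9.28, A 6.35, F 6.09, B 4.00, E 1.42
take C (8 @ 233); take D (11 @ 248); take G (6 @ 117); take 20/25 of H → 185.60. Capacity used 45/45.
3 item(s) taken whole; one partial (take 20/25 of H).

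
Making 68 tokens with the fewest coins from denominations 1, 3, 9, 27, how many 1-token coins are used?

68 − 2×27→14 − 1×9→5 − 1×3→2 − 2×1→0
Count of 1: 2

2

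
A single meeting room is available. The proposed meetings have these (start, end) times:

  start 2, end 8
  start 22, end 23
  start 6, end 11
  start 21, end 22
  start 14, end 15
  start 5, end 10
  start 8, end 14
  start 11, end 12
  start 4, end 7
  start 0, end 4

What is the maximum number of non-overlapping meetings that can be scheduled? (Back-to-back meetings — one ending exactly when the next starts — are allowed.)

6

By end time: (0,4), (4,7), (2,8), (5,10), (6,11), (11,12), (8,14), (14,15), (21,22), (22,23).
Pick (0,4); next start ≥ 4 → (4,7); next start ≥ 7 → (11,12); next start ≥ 12 → (14,15); next start ≥ 15 → (21,22); next start ≥ 22 → (22,23).
Selected 6 meetings.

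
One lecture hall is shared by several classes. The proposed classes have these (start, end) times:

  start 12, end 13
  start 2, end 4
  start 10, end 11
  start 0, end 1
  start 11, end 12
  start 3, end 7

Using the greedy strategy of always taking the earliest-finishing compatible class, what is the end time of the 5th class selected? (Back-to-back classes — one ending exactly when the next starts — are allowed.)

Sorted by end: (0,1)  (2,4)  (3,7)  (10,11)  (11,12)  (12,13)
take (0,1); take (2,4); take (10,11); take (11,12); take (12,13).
Selected: (0,1) (2,4) (10,11) (11,12) (12,13)

13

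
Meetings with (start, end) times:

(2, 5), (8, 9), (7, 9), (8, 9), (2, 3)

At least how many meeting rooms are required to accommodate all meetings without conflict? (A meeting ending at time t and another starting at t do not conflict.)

Count concurrent intervals with a sweep; the peak is the room count.
starts: [2, 2, 7, 8, 8]
ends:   [3, 5, 9, 9, 9]
s2→1 s2→2 e3→1 e5→0 s7→1 s8→2 s8→3  — peak 3.

3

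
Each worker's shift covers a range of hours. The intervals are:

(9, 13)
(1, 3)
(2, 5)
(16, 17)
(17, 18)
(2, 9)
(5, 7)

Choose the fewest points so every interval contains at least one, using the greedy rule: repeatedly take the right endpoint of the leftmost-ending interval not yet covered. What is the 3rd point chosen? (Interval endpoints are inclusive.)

Process intervals by earliest right end; each time one isn't hit yet, stab at its right endpoint.
Sorted: [1,3] [2,5] [5,7] [2,9] [9,13] [16,17] [17,18]
{[1,3],[2,5]} hit by 3; {[5,7],[2,9]} hit by 7; {[9,13]} hit by 13; {[16,17],[17,18]} hit by 17.
Points: 3, 7, 13, 17 (4 total).

13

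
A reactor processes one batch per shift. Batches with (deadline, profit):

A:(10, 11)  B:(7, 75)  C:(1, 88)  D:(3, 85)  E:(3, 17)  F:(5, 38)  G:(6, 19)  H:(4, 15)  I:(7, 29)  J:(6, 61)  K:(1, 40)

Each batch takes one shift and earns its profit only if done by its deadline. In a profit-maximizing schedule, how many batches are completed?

By profit: C(d1,88), D(d3,85), B(d7,75), J(d6,61), K(d1,40), F(d5,38), I(d7,29), G(d6,19), E(d3,17), H(d4,15), A(d10,11)
C→slot 1; D→slot 3; B→slot 7; J→slot 6; K skipped; F→slot 5; I→slot 4; G→slot 2; E skipped; H skipped; A→slot 10.
8 of 11 scheduled.

8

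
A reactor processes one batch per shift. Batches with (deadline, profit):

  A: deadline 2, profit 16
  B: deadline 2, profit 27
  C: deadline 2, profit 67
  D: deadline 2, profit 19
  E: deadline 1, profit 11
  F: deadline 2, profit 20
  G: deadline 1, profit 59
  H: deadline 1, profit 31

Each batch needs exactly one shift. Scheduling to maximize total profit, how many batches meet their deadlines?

Take jobs in profit order; each goes to the latest open slot no later than its deadline.
By profit: C(d2,67), G(d1,59), H(d1,31), B(d2,27), F(d2,20), D(d2,19), A(d2,16), E(d1,11)
C→slot 2; G→slot 1; H skipped; B skipped; F skipped; D skipped; A skipped; E skipped.
2 of 8 scheduled.

2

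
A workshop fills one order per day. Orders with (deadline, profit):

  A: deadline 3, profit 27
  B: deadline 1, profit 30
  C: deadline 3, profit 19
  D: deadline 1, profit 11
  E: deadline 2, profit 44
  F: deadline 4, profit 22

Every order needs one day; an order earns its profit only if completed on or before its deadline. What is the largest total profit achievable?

Take jobs in profit order; each goes to the latest open slot no later than its deadline.
By profit: E(d2,44), B(d1,30), A(d3,27), F(d4,22), C(d3,19), D(d1,11)
E→slot 2; B→slot 1; A→slot 3; F→slot 4; C skipped; D skipped.
Profit = 30 + 44 + 27 + 22 = 123

123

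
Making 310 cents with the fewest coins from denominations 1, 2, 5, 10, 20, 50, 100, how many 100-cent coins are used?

3

Use the largest denomination that fits, subtract, and repeat.
310 − 3×100→10 − 1×10→0
Count of 100: 3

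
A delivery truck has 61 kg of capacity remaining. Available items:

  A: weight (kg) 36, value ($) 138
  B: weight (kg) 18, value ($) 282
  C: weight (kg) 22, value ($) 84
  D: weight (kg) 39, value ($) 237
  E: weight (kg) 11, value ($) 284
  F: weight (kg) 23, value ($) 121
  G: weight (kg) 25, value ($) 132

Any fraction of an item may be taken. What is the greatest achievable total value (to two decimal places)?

760.46

Sort by value per unit weight and fill in that order.
Ratios (sorted): E 25.82, B 15.67, D 6.08, G 5.28, F 5.26, A 3.83, C 3.82
take E (11 @ 284); take B (18 @ 282); take 32/39 of D → 194.46. Capacity used 61/61.
Total value = 760.46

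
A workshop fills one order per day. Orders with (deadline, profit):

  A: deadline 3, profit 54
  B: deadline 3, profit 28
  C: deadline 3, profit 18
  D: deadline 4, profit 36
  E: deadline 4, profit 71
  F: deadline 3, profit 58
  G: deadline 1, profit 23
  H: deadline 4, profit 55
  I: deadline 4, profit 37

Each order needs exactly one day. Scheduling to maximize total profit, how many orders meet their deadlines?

Sort by profit descending; place each in the latest free slot ≤ its deadline.
Profit order: E=71 F=58 H=55 A=54 I=37 D=36 B=28 G=23 C=18
Assign: E→slot 4, F→slot 3, H→slot 2, A→slot 1, I skipped, D skipped, B skipped, G skipped, C skipped.
Slots: [1:A] [2:H] [3:F] [4:E]
4 of 9 scheduled.

4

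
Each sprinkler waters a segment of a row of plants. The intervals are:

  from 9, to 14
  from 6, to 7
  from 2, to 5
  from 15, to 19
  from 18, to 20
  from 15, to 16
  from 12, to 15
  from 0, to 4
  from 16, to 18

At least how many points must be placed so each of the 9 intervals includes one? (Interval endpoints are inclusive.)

5

Sorted: [0,4] [2,5] [6,7] [9,14] [12,15] [15,16] [16,18] [15,19] [18,20]
{[0,4],[2,5]} hit by 4; {[6,7]} hit by 7; {[9,14],[12,15]} hit by 14; {[15,16],[16,18],[15,19]} hit by 16; {[18,20]} hit by 20.
Points: 4, 7, 14, 16, 20 (5 total).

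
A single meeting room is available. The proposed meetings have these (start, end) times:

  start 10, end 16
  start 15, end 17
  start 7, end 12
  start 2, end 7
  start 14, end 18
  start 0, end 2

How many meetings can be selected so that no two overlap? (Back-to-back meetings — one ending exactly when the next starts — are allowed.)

4

Order by finish time; keep every interval that doesn't clash with the previous kept one.
Sorted by end: (0,2)  (2,7)  (7,12)  (10,16)  (15,17)  (14,18)
take (0,2); take (2,7); take (7,12); skip (10,16); take (15,17); skip (14,18).
Selected 4 meetings.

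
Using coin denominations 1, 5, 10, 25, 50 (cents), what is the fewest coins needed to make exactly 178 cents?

178 − 3×50→28 − 1×25→3 − 3×1→0
Total coins = 3 + 1 + 3 = 7

7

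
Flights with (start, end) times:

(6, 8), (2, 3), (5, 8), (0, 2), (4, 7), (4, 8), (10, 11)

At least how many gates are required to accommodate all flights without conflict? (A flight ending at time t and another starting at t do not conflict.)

Events (time:±→running): 0:+→1 2:-→0 2:+→1 3:-→0 4:+→1 4:+→2 5:+→3 6:+→4 … peak 4.

4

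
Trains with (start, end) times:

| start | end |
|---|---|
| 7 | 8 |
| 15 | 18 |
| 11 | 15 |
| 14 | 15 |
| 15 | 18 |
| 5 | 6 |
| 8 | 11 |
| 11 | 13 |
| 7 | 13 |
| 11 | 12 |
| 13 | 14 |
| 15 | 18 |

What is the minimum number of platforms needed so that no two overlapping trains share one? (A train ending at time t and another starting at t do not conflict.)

Count concurrent intervals with a sweep; the peak is the room count.
Events (time:±→running): 5:+→1 6:-→0 7:+→1 7:+→2 8:-→1 8:+→2 11:-→1 11:+→2 11:+→3 11:+→4 … peak 4.

4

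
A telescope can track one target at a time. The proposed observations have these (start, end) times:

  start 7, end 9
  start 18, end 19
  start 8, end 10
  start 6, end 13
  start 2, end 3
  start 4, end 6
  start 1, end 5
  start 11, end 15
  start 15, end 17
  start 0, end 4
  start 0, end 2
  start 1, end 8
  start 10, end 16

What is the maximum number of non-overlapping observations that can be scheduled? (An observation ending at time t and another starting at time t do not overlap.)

By end time: (0,2), (2,3), (0,4), (1,5), (4,6), (1,8), (7,9), (8,10), (6,13), (11,15), (10,16), (15,17), (18,19).
Pick (0,2); next start ≥ 2 → (2,3); next start ≥ 3 → (4,6); next start ≥ 6 → (7,9); next start ≥ 9 → (11,15); next start ≥ 15 → (15,17); next start ≥ 17 → (18,19).
Selected 7 observations.

7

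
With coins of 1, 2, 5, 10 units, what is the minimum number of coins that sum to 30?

Use the largest denomination that fits, subtract, and repeat.
30 − 3×10→0
Total coins = 3 = 3

3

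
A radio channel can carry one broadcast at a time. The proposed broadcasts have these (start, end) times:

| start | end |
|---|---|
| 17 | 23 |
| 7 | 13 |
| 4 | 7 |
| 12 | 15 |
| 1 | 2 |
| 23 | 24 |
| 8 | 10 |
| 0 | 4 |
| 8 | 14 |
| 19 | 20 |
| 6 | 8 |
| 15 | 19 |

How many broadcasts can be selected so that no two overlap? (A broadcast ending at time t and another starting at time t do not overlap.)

7

By end time: (1,2), (0,4), (4,7), (6,8), (8,10), (7,13), (8,14), (12,15), (15,19), (19,20), (17,23), (23,24).
Pick (1,2); next start ≥ 2 → (4,7); next start ≥ 7 → (8,10); next start ≥ 10 → (12,15); next start ≥ 15 → (15,19); next start ≥ 19 → (19,20); next start ≥ 20 → (23,24).
Selected 7 broadcasts.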